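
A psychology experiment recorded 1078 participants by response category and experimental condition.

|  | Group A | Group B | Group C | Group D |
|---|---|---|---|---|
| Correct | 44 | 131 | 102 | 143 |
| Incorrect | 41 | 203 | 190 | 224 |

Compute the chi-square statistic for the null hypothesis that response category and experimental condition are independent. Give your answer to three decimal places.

7.863

Row totals: 420, 658. Column totals: 85, 334, 292, 367. Grand total N = 1078.
Expected counts (row total × column total / N):
  Correct, Group A: 420×85/1078 = 33.1169
  Correct, Group B: 420×334/1078 = 130.1299
  Correct, Group C: 420×292/1078 = 113.7662
  Correct, Group D: 420×367/1078 = 142.9870
  Incorrect, Group A: 658×85/1078 = 51.8831
  Incorrect, Group B: 658×334/1078 = 203.8701
  Incorrect, Group C: 658×292/1078 = 178.2338
  Incorrect, Group D: 658×367/1078 = 224.0130
Contributions (O − E)²/E:
  (44 − 33.1169)²/33.1169 = 3.5765
  (131 − 130.1299)²/130.1299 = 0.0058
  (102 − 113.7662)²/113.7662 = 1.2169
  (143 − 142.9870)²/142.9870 = 0.0000
  (41 − 51.8831)²/51.8831 = 2.2829
  (203 − 203.8701)²/203.8701 = 0.0037
  (190 − 178.2338)²/178.2338 = 0.7768
  (224 − 224.0130)²/224.0130 = 0.0000
χ² = 3.5765 + 0.0058 + 1.2169 + 0.0000 + 2.2829 + 0.0037 + 0.7768 + 0.0000 = 7.863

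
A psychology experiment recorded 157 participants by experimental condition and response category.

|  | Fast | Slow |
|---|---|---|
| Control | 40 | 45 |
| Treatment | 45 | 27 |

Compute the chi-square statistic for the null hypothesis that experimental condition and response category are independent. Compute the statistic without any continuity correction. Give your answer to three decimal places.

Row totals: 85, 72. Column totals: 85, 72. Grand total N = 157.
Expected counts (row total × column total / N):
  Control, Fast: 85×85/157 = 46.0191
  Control, Slow: 85×72/157 = 38.9809
  Treatment, Fast: 72×85/157 = 38.9809
  Treatment, Slow: 72×72/157 = 33.0191
Contributions (O − E)²/E:
  (40 − 46.0191)²/46.0191 = 0.7873
  (45 − 38.9809)²/38.9809 = 0.9294
  (45 − 38.9809)²/38.9809 = 0.9294
  (27 − 33.0191)²/33.0191 = 1.0972
χ² = 0.7873 + 0.9294 + 0.9294 + 1.0972 = 3.743

3.743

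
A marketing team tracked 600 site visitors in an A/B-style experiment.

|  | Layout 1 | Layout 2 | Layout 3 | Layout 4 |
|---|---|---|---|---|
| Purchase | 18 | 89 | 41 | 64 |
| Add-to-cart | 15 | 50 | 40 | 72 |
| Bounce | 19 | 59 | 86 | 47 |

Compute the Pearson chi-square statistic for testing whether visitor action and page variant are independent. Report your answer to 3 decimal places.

38.659

Row totals: 212, 177, 211. Column totals: 52, 198, 167, 183. Grand total N = 600.
Expected counts (row total × column total / N):
  Purchase, Layout 1: 212×52/600 = 18.3733
  Purchase, Layout 2: 212×198/600 = 69.9600
  Purchase, Layout 3: 212×167/600 = 59.0067
  Purchase, Layout 4: 212×183/600 = 64.6600
  Add-to-cart, Layout 1: 177×52/600 = 15.3400
  Add-to-cart, Layout 2: 177×198/600 = 58.4100
  Add-to-cart, Layout 3: 177×167/600 = 49.2650
  Add-to-cart, Layout 4: 177×183/600 = 53.9850
  Bounce, Layout 1: 211×52/600 = 18.2867
  Bounce, Layout 2: 211×198/600 = 69.6300
  Bounce, Layout 3: 211×167/600 = 58.7283
  Bounce, Layout 4: 211×183/600 = 64.3550
Contributions (O − E)²/E:
  (18 − 18.3733)²/18.3733 = 0.0076
  (89 − 69.9600)²/69.9600 = 5.1818
  (41 − 59.0067)²/59.0067 = 5.4950
  (64 − 64.6600)²/64.6600 = 0.0067
  (15 − 15.3400)²/15.3400 = 0.0075
  (50 − 58.4100)²/58.4100 = 1.2109
  (40 − 49.2650)²/49.2650 = 1.7424
  (72 − 53.9850)²/53.9850 = 6.0117
  (19 − 18.2867)²/18.2867 = 0.0278
  (59 − 69.6300)²/69.6300 = 1.6228
  (86 − 58.7283)²/58.7283 = 12.6642
  (47 − 64.3550)²/64.3550 = 4.6802
χ² = 0.0076 + 5.1818 + 5.4950 + 0.0067 + 0.0075 + 1.2109 + 1.7424 + 6.0117 + 0.0278 + 1.6228 + 12.6642 + 4.6802 = 38.659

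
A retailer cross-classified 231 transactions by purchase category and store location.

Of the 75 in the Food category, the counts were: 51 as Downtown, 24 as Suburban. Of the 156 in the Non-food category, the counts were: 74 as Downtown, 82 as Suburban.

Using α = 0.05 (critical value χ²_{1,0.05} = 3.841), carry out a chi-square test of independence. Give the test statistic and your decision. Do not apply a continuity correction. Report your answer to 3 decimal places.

8.626; reject H₀

Row totals: 75, 156. Column totals: 125, 106. Grand total N = 231.
Expected counts (row total × column total / N):
  Food, Downtown: 75×125/231 = 40.5844
  Food, Suburban: 75×106/231 = 34.4156
  Non-food, Downtown: 156×125/231 = 84.4156
  Non-food, Suburban: 156×106/231 = 71.5844
Contributions (O − E)²/E:
  (51 − 40.5844)²/40.5844 = 2.6731
  (24 − 34.4156)²/34.4156 = 3.1522
  (74 − 84.4156)²/84.4156 = 1.2851
  (82 − 71.5844)²/71.5844 = 1.5155
χ² = 2.6731 + 3.1522 + 1.2851 + 1.5155 = 8.626
df = (2−1)(2−1) = 1. Since 8.626 > 3.841, reject the null hypothesis of independence at α = 0.05.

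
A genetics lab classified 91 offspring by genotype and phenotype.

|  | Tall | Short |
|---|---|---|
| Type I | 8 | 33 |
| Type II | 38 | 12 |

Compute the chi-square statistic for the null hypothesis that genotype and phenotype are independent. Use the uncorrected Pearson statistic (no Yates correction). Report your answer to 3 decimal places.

28.756

Row totals: 41, 50. Column totals: 46, 45. Grand total N = 91.
Expected counts (row total × column total / N):
  Type I, Tall: 41×46/91 = 20.72527
  Type I, Short: 41×45/91 = 20.27473
  Type II, Tall: 50×46/91 = 25.27473
  Type II, Short: 50×45/91 = 24.72527
Contributions (O − E)²/E:
  (8 − 20.72527)²/20.72527 = 7.8133
  (33 − 20.27473)²/20.27473 = 7.9869
  (38 − 25.27473)²/25.27473 = 6.4069
  (12 − 24.72527)²/24.72527 = 6.5493
χ² = 7.8133 + 7.9869 + 6.4069 + 6.5493 = 28.756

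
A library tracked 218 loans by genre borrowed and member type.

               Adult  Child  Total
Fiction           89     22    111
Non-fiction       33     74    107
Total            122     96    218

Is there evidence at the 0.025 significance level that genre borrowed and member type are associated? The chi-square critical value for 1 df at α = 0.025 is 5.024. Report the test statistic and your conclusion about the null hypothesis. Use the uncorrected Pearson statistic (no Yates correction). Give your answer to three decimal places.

Grand total N = 218.
Expected counts (row total × column total / N):
  Fiction, Adult: 111×122/218 = 62.1193
  Fiction, Child: 111×96/218 = 48.8807
  Non-fiction, Adult: 107×122/218 = 59.8807
  Non-fiction, Child: 107×96/218 = 47.1193
Contributions (O − E)²/E:
  (89 − 62.1193)²/62.1193 = 11.6320
  (22 − 48.8807)²/48.8807 = 14.7824
  (33 − 59.8807)²/59.8807 = 12.0669
  (74 − 47.1193)²/47.1193 = 15.3349
χ² = 11.6320 + 14.7824 + 12.0669 + 15.3349 = 53.816
df = (2−1)(2−1) = 1. Since 53.816 > 5.024, reject the null hypothesis of independence at α = 0.025.

53.816; reject H₀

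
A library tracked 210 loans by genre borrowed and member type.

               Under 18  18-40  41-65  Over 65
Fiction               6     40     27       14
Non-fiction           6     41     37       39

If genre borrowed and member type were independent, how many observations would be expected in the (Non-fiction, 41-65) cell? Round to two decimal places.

37.49

Row total (Non-fiction) = 123; column total (41-65) = 64; grand total N = 210.
Expected count = (row total × column total) / N = 123 × 64 / 210 = 37.49.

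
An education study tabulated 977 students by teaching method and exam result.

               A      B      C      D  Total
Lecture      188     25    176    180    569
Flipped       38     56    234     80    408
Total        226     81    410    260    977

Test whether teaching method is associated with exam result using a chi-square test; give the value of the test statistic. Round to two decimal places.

135.23

Grand total N = 977.
Expected counts (row total × column total / N):
  Lecture, A: 569×226/977 = 131.621
  Lecture, B: 569×81/977 = 47.174
  Lecture, C: 569×410/977 = 238.782
  Lecture, D: 569×260/977 = 151.423
  Flipped, A: 408×226/977 = 94.379
  Flipped, B: 408×81/977 = 33.826
  Flipped, C: 408×410/977 = 171.218
  Flipped, D: 408×260/977 = 108.577
Contributions (O − E)²/E:
  (188 − 131.621)²/131.621 = 24.1496
  (25 − 47.174)²/47.174 = 10.4228
  (176 − 238.782)²/238.782 = 16.5070
  (180 − 151.423)²/151.423 = 5.3931
  (38 − 94.379)²/94.379 = 33.6790
  (56 − 33.826)²/33.826 = 14.5357
  (234 − 171.218)²/171.218 = 23.0208
  (80 − 108.577)²/108.577 = 7.5213
χ² = 24.1496 + 10.4228 + 16.5070 + 5.3931 + 33.6790 + 14.5357 + 23.0208 + 7.5213 = 135.23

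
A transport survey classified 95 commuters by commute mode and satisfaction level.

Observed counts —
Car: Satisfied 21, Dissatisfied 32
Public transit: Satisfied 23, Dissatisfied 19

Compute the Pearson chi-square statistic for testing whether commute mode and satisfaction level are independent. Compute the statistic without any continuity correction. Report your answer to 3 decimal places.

2.160

Row totals: 53, 42. Column totals: 44, 51. Grand total N = 95.
Expected counts (row total × column total / N):
  Car, Satisfied: 53×44/95 = 24.5474
  Car, Dissatisfied: 53×51/95 = 28.4526
  Public transit, Satisfied: 42×44/95 = 19.4526
  Public transit, Dissatisfied: 42×51/95 = 22.5474
Contributions (O − E)²/E:
  (21 − 24.5474)²/24.5474 = 0.5126
  (32 − 28.4526)²/28.4526 = 0.4423
  (23 − 19.4526)²/19.4526 = 0.6469
  (19 − 22.5474)²/22.5474 = 0.5581
χ² = 0.5126 + 0.4423 + 0.6469 + 0.5581 = 2.160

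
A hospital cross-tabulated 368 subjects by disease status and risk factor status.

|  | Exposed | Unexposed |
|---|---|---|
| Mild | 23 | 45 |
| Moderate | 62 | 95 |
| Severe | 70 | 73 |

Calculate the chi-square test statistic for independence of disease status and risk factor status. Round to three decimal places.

Row totals: 68, 157, 143. Column totals: 155, 213. Grand total N = 368.
Expected counts (row total × column total / N):
  Mild, Exposed: 68×155/368 = 28.6413
  Mild, Unexposed: 68×213/368 = 39.3587
  Moderate, Exposed: 157×155/368 = 66.1277
  Moderate, Unexposed: 157×213/368 = 90.8723
  Severe, Exposed: 143×155/368 = 60.2310
  Severe, Unexposed: 143×213/368 = 82.7690
Contributions (O − E)²/E:
  (23 − 28.6413)²/28.6413 = 1.1111
  (45 − 39.3587)²/39.3587 = 0.8086
  (62 − 66.1277)²/66.1277 = 0.2577
  (95 − 90.8723)²/90.8723 = 0.1875
  (70 − 60.2310)²/60.2310 = 1.5845
  (73 − 82.7690)²/82.7690 = 1.1530
χ² = 1.1111 + 0.8086 + 0.2577 + 0.1875 + 1.5845 + 1.1530 = 5.102

5.102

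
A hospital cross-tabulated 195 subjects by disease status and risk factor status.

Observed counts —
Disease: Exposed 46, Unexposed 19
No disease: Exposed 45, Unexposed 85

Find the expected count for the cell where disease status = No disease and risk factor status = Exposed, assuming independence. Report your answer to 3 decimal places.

60.667

Row total (No disease) = 130; column total (Exposed) = 91; grand total N = 195.
Expected count = (row total × column total) / N = 130 × 91 / 195 = 60.667.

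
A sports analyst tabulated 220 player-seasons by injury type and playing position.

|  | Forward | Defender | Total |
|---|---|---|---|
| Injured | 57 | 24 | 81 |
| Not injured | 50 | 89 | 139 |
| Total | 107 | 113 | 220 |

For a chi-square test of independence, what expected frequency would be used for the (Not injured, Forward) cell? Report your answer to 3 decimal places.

Row total (Not injured) = 139; column total (Forward) = 107; grand total N = 220.
Expected count = (row total × column total) / N = 139 × 107 / 220 = 67.605.

67.605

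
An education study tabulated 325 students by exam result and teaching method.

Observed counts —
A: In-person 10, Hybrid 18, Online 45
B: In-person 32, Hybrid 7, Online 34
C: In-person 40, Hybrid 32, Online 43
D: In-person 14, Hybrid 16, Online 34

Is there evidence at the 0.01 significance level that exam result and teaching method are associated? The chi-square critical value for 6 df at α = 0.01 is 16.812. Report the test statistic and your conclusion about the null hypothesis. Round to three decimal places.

Row totals: 73, 73, 115, 64. Column totals: 96, 73, 156. Grand total N = 325.
Expected counts (row total × column total / N):
  A, In-person: 73×96/325 = 21.5631
  A, Hybrid: 73×73/325 = 16.3969
  A, Online: 73×156/325 = 35.0400
  B, In-person: 73×96/325 = 21.5631
  B, Hybrid: 73×73/325 = 16.3969
  B, Online: 73×156/325 = 35.0400
  C, In-person: 115×96/325 = 33.9692
  C, Hybrid: 115×73/325 = 25.8308
  C, Online: 115×156/325 = 55.2000
  D, In-person: 64×96/325 = 18.9046
  D, Hybrid: 64×73/325 = 14.3754
  D, Online: 64×156/325 = 30.7200
Contributions (O − E)²/E:
  (10 − 21.5631)²/21.5631 = 6.2007
  (18 − 16.3969)²/16.3969 = 0.1567
  (45 − 35.0400)²/35.0400 = 2.8311
  (32 − 21.5631)²/21.5631 = 5.0516
  (7 − 16.3969)²/16.3969 = 5.3853
  (34 − 35.0400)²/35.0400 = 0.0309
  (40 − 33.9692)²/33.9692 = 1.0707
  (32 − 25.8308)²/25.8308 = 1.4734
  (43 − 55.2000)²/55.2000 = 2.6964
  (14 − 18.9046)²/18.9046 = 1.2724
  (16 − 14.3754)²/14.3754 = 0.1836
  (34 − 30.7200)²/30.7200 = 0.3502
χ² = 6.2007 + 0.1567 + 2.8311 + 5.0516 + 5.3853 + 0.0309 + 1.0707 + 1.4734 + 2.6964 + 1.2724 + 0.1836 + 0.3502 = 26.703
df = (4−1)(3−1) = 6. Since 26.703 > 16.812, reject the null hypothesis of independence at α = 0.01.

26.703; reject H₀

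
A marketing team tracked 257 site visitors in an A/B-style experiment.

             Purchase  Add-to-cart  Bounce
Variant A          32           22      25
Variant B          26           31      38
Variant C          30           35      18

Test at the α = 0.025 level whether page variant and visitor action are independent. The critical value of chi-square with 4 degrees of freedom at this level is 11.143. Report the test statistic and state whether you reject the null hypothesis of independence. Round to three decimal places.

9.556; fail to reject H₀

Row totals: 79, 95, 83. Column totals: 88, 88, 81. Grand total N = 257.
Expected counts (row total × column total / N):
  Variant A, Purchase: 79×88/257 = 27.0506
  Variant A, Add-to-cart: 79×88/257 = 27.0506
  Variant A, Bounce: 79×81/257 = 24.8988
  Variant B, Purchase: 95×88/257 = 32.5292
  Variant B, Add-to-cart: 95×88/257 = 32.5292
  Variant B, Bounce: 95×81/257 = 29.9416
  Variant C, Purchase: 83×88/257 = 28.4202
  Variant C, Add-to-cart: 83×88/257 = 28.4202
  Variant C, Bounce: 83×81/257 = 26.1595
Contributions (O − E)²/E:
  (32 − 27.0506)²/27.0506 = 0.9056
  (22 − 27.0506)²/27.0506 = 0.9430
  (25 − 24.8988)²/24.8988 = 0.0004
  (26 − 32.5292)²/32.5292 = 1.3105
  (31 − 32.5292)²/32.5292 = 0.0719
  (38 − 29.9416)²/29.9416 = 2.1688
  (30 − 28.4202)²/28.4202 = 0.0878
  (35 − 28.4202)²/28.4202 = 1.5233
  (18 − 26.1595)²/26.1595 = 2.5451
χ² = 0.9056 + 0.9430 + 0.0004 + 1.3105 + 0.0719 + 2.1688 + 0.0878 + 1.5233 + 2.5451 = 9.556
df = (3−1)(3−1) = 4. Since 9.556 < 11.143, fail to reject the null hypothesis of independence at α = 0.025.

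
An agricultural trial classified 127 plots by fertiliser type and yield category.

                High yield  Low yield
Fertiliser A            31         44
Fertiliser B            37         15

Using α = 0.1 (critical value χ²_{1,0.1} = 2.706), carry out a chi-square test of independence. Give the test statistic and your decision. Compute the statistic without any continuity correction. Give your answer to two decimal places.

Row totals: 75, 52. Column totals: 68, 59. Grand total N = 127.
Expected counts (row total × column total / N):
  Fertiliser A, High yield: 75×68/127 = 40.157
  Fertiliser A, Low yield: 75×59/127 = 34.843
  Fertiliser B, High yield: 52×68/127 = 27.843
  Fertiliser B, Low yield: 52×59/127 = 24.157
Contributions (O − E)²/E:
  (31 − 40.157)²/40.157 = 2.0881
  (44 − 34.843)²/34.843 = 2.4065
  (37 − 27.843)²/27.843 = 3.0116
  (15 − 24.157)²/24.157 = 3.4711
χ² = 2.0881 + 2.4065 + 3.0116 + 3.4711 = 10.98
df = (2−1)(2−1) = 1. Since 10.98 > 2.706, reject the null hypothesis of independence at α = 0.1.

10.98; reject H₀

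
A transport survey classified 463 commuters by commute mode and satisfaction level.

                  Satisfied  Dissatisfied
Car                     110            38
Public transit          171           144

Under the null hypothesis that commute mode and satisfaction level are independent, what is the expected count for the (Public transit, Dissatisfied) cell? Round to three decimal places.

Row total (Public transit) = 315; column total (Dissatisfied) = 182; grand total N = 463.
Expected count = (row total × column total) / N = 315 × 182 / 463 = 123.823.

123.823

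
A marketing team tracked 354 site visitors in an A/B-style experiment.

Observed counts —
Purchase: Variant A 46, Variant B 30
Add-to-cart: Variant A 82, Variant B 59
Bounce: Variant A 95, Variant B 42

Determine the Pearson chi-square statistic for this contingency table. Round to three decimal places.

3.983

Row totals: 76, 141, 137. Column totals: 223, 131. Grand total N = 354.
Expected counts (row total × column total / N):
  Purchase, Variant A: 76×223/354 = 47.8757
  Purchase, Variant B: 76×131/354 = 28.1243
  Add-to-cart, Variant A: 141×223/354 = 88.8220
  Add-to-cart, Variant B: 141×131/354 = 52.1780
  Bounce, Variant A: 137×223/354 = 86.3023
  Bounce, Variant B: 137×131/354 = 50.6977
Contributions (O − E)²/E:
  (46 − 47.8757)²/47.8757 = 0.0735
  (30 − 28.1243)²/28.1243 = 0.1251
  (82 − 88.8220)²/88.8220 = 0.5240
  (59 − 52.1780)²/52.1780 = 0.8919
  (95 − 86.3023)²/86.3023 = 0.8766
  (42 − 50.6977)²/50.6977 = 1.4922
χ² = 0.0735 + 0.1251 + 0.5240 + 0.8919 + 0.8766 + 1.4922 = 3.983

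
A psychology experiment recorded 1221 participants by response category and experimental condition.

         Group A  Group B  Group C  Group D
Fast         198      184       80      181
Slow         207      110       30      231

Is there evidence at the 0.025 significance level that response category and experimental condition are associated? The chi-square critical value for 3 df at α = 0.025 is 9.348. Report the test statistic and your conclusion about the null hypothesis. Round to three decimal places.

44.286; reject H₀

Row totals: 643, 578. Column totals: 405, 294, 110, 412. Grand total N = 1221.
Expected counts (row total × column total / N):
  Fast, Group A: 643×405/1221 = 213.2801
  Fast, Group B: 643×294/1221 = 154.8256
  Fast, Group C: 643×110/1221 = 57.9279
  Fast, Group D: 643×412/1221 = 216.9664
  Slow, Group A: 578×405/1221 = 191.7199
  Slow, Group B: 578×294/1221 = 139.1744
  Slow, Group C: 578×110/1221 = 52.0721
  Slow, Group D: 578×412/1221 = 195.0336
Contributions (O − E)²/E:
  (198 − 213.2801)²/213.2801 = 1.0947
  (184 − 154.8256)²/154.8256 = 5.4974
  (80 − 57.9279)²/57.9279 = 8.4101
  (181 − 216.9664)²/216.9664 = 5.9621
  (207 − 191.7199)²/191.7199 = 1.2178
  (110 − 139.1744)²/139.1744 = 6.1157
  (30 − 52.0721)²/52.0721 = 9.3558
  (231 − 195.0336)²/195.0336 = 6.6326
χ² = 1.0947 + 5.4974 + 8.4101 + 5.9621 + 1.2178 + 6.1157 + 9.3558 + 6.6326 = 44.286
df = (2−1)(4−1) = 3. Since 44.286 > 9.348, reject the null hypothesis of independence at α = 0.025.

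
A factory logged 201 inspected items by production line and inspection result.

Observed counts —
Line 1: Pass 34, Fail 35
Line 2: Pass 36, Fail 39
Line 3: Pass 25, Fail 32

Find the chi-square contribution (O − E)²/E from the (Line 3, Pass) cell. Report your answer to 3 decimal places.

Row total (Line 3) = 57; column total (Pass) = 95; N = 201.
Expected count E = 57 × 95 / 201 = 26.9403.
Contribution = (O − E)²/E = (25 − 26.9403)² / 26.9403 = 0.140.

0.140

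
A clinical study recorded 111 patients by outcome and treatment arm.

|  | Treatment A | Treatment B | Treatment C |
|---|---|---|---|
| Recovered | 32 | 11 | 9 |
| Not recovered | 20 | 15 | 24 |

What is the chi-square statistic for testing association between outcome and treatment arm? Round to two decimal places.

Row totals: 52, 59. Column totals: 52, 26, 33. Grand total N = 111.
Expected counts (row total × column total / N):
  Recovered, Treatment A: 52×52/111 = 24.360
  Recovered, Treatment B: 52×26/111 = 12.180
  Recovered, Treatment C: 52×33/111 = 15.459
  Not recovered, Treatment A: 59×52/111 = 27.640
  Not recovered, Treatment B: 59×26/111 = 13.820
  Not recovered, Treatment C: 59×33/111 = 17.541
Contributions (O − E)²/E:
  (32 − 24.360)²/24.360 = 2.3961
  (11 − 12.180)²/12.180 = 0.1143
  (9 − 15.459)²/15.459 = 2.6987
  (20 − 27.640)²/27.640 = 2.1118
  (15 − 13.820)²/13.820 = 0.1008
  (24 − 17.541)²/17.541 = 2.3784
χ² = 2.3961 + 0.1143 + 2.6987 + 2.1118 + 0.1008 + 2.3784 = 9.80

9.80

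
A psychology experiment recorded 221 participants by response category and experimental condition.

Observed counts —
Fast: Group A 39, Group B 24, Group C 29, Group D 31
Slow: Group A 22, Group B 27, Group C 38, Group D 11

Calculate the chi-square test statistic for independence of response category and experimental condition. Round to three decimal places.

12.985

Row totals: 123, 98. Column totals: 61, 51, 67, 42. Grand total N = 221.
Expected counts (row total × column total / N):
  Fast, Group A: 123×61/221 = 33.9502
  Fast, Group B: 123×51/221 = 28.3846
  Fast, Group C: 123×67/221 = 37.2896
  Fast, Group D: 123×42/221 = 23.3756
  Slow, Group A: 98×61/221 = 27.0498
  Slow, Group B: 98×51/221 = 22.6154
  Slow, Group C: 98×67/221 = 29.7104
  Slow, Group D: 98×42/221 = 18.6244
Contributions (O − E)²/E:
  (39 − 33.9502)²/33.9502 = 0.7511
  (24 − 28.3846)²/28.3846 = 0.6773
  (29 − 37.2896)²/37.2896 = 1.8428
  (31 − 23.3756)²/23.3756 = 2.4868
  (22 − 27.0498)²/27.0498 = 0.9427
  (27 − 22.6154)²/22.6154 = 0.8501
  (38 − 29.7104)²/29.7104 = 2.3129
  (11 − 18.6244)²/18.6244 = 3.1213
χ² = 0.7511 + 0.6773 + 1.8428 + 2.4868 + 0.9427 + 0.8501 + 2.3129 + 3.1213 = 12.985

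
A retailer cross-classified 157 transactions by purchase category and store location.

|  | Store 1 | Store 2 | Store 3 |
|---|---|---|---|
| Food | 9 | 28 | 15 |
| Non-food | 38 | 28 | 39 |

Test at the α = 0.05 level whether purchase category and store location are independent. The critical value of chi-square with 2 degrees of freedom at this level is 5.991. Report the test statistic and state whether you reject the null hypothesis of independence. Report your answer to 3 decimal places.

12.041; reject H₀

Row totals: 52, 105. Column totals: 47, 56, 54. Grand total N = 157.
Expected counts (row total × column total / N):
  Food, Store 1: 52×47/157 = 15.5669
  Food, Store 2: 52×56/157 = 18.5478
  Food, Store 3: 52×54/157 = 17.8854
  Non-food, Store 1: 105×47/157 = 31.4331
  Non-food, Store 2: 105×56/157 = 37.4522
  Non-food, Store 3: 105×54/157 = 36.1146
Contributions (O − E)²/E:
  (9 − 15.5669)²/15.5669 = 2.7702
  (28 − 18.5478)²/18.5478 = 4.8170
  (15 − 17.8854)²/17.8854 = 0.4655
  (38 − 31.4331)²/31.4331 = 1.3719
  (28 − 37.4522)²/37.4522 = 2.3855
  (39 − 36.1146)²/36.1146 = 0.2305
χ² = 2.7702 + 4.8170 + 0.4655 + 1.3719 + 2.3855 + 0.2305 = 12.041
df = (2−1)(3−1) = 2. Since 12.041 > 5.991, reject the null hypothesis of independence at α = 0.05.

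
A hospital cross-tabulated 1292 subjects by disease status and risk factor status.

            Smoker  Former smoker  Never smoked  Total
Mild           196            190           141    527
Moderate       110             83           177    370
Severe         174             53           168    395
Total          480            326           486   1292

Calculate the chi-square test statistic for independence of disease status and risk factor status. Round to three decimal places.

87.344

Grand total N = 1292.
Expected counts (row total × column total / N):
  Mild, Smoker: 527×480/1292 = 195.7895
  Mild, Former smoker: 527×326/1292 = 132.9737
  Mild, Never smoked: 527×486/1292 = 198.2368
  Moderate, Smoker: 370×480/1292 = 137.4613
  Moderate, Former smoker: 370×326/1292 = 93.3591
  Moderate, Never smoked: 370×486/1292 = 139.1796
  Severe, Smoker: 395×480/1292 = 146.7492
  Severe, Former smoker: 395×326/1292 = 99.6672
  Severe, Never smoked: 395×486/1292 = 148.5836
Contributions (O − E)²/E:
  (196 − 195.7895)²/195.7895 = 0.0002
  (190 − 132.9737)²/132.9737 = 24.4560
  (141 − 198.2368)²/198.2368 = 16.5259
  (110 − 137.4613)²/137.4613 = 5.4861
  (83 − 93.3591)²/93.3591 = 1.1494
  (177 − 139.1796)²/139.1796 = 10.2772
  (174 − 146.7492)²/146.7492 = 5.0604
  (53 − 99.6672)²/99.6672 = 21.8510
  (168 − 148.5836)²/148.5836 = 2.5373
χ² = 0.0002 + 24.4560 + 16.5259 + 5.4861 + 1.1494 + 10.2772 + 5.0604 + 21.8510 + 2.5373 = 87.344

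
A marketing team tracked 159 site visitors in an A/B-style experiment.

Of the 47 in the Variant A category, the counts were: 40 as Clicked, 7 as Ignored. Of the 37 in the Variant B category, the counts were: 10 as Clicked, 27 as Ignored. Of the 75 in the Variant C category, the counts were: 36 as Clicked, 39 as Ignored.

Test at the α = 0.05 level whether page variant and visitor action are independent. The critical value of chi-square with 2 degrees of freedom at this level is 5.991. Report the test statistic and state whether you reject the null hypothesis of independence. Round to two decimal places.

Row totals: 47, 37, 75. Column totals: 86, 73. Grand total N = 159.
Expected counts (row total × column total / N):
  Variant A, Clicked: 47×86/159 = 25.421
  Variant A, Ignored: 47×73/159 = 21.579
  Variant B, Clicked: 37×86/159 = 20.013
  Variant B, Ignored: 37×73/159 = 16.987
  Variant C, Clicked: 75×86/159 = 40.566
  Variant C, Ignored: 75×73/159 = 34.434
Contributions (O − E)²/E:
  (40 − 25.421)²/25.421 = 8.3611
  (7 − 21.579)²/21.579 = 9.8497
  (10 − 20.013)²/20.013 = 5.0098
  (27 − 16.987)²/16.987 = 5.9022
  (36 − 40.566)²/40.566 = 0.5139
  (39 − 34.434)²/34.434 = 0.6055
χ² = 8.3611 + 9.8497 + 5.0098 + 5.9022 + 0.5139 + 0.6055 = 30.24
df = (3−1)(2−1) = 2. Since 30.24 > 5.991, reject the null hypothesis of independence at α = 0.05.

30.24; reject H₀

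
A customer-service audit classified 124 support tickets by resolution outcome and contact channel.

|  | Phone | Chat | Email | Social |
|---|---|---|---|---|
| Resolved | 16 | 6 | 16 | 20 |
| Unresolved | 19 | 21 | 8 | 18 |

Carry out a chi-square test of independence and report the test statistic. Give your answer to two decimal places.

Row totals: 58, 66. Column totals: 35, 27, 24, 38. Grand total N = 124.
Expected counts (row total × column total / N):
  Resolved, Phone: 58×35/124 = 16.371
  Resolved, Chat: 58×27/124 = 12.629
  Resolved, Email: 58×24/124 = 11.226
  Resolved, Social: 58×38/124 = 17.774
  Unresolved, Phone: 66×35/124 = 18.629
  Unresolved, Chat: 66×27/124 = 14.371
  Unresolved, Email: 66×24/124 = 12.774
  Unresolved, Social: 66×38/124 = 20.226
Contributions (O − E)²/E:
  (16 − 16.371)²/16.371 = 0.0084
  (6 − 12.629)²/12.629 = 3.4796
  (16 − 11.226)²/11.226 = 2.0302
  (20 − 17.774)²/17.774 = 0.2788
  (19 − 18.629)²/18.629 = 0.0074
  (21 − 14.371)²/14.371 = 3.0578
  (8 − 12.774)²/12.774 = 1.7842
  (18 − 20.226)²/20.226 = 0.2450
χ² = 0.0084 + 3.4796 + 2.0302 + 0.2788 + 0.0074 + 3.0578 + 1.7842 + 0.2450 = 10.89

10.89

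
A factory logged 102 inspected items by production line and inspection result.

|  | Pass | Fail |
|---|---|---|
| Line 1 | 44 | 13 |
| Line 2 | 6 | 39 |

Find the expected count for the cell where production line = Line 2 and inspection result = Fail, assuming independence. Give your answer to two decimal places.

22.94

Row total (Line 2) = 45; column total (Fail) = 52; grand total N = 102.
Expected count = (row total × column total) / N = 45 × 52 / 102 = 22.94.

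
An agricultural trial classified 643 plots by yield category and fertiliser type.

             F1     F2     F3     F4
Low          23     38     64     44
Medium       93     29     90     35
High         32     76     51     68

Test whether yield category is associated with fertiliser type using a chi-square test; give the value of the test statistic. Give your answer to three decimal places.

Row totals: 169, 247, 227. Column totals: 148, 143, 205, 147. Grand total N = 643.
Expected counts (row total × column total / N):
  Low, F1: 169×148/643 = 38.89891
  Low, F2: 169×143/643 = 37.58476
  Low, F3: 169×205/643 = 53.88025
  Low, F4: 169×147/643 = 38.63608
  Medium, F1: 247×148/643 = 56.85226
  Medium, F2: 247×143/643 = 54.93157
  Medium, F3: 247×205/643 = 78.74806
  Medium, F4: 247×147/643 = 56.46812
  High, F1: 227×148/643 = 52.24883
  High, F2: 227×143/643 = 50.48367
  High, F3: 227×205/643 = 72.37170
  High, F4: 227×147/643 = 51.89580
Contributions (O − E)²/E:
  (23 − 38.89891)²/38.89891 = 6.4983
  (38 − 37.58476)²/37.58476 = 0.0046
  (64 − 53.88025)²/53.88025 = 1.9007
  (44 − 38.63608)²/38.63608 = 0.7447
  (93 − 56.85226)²/56.85226 = 22.9834
  (29 − 54.93157)²/54.93157 = 12.2415
  (90 − 78.74806)²/78.74806 = 1.6077
  (35 − 56.46812)²/56.46812 = 8.1618
  (32 − 52.24883)²/52.24883 = 7.8474
  (76 − 50.48367)²/50.48367 = 12.8969
  (51 − 72.37170)²/72.37170 = 6.3112
  (68 − 51.89580)²/51.89580 = 4.9974
χ² = 6.4983 + 0.0046 + 1.9007 + 0.7447 + 22.9834 + 12.2415 + 1.6077 + 8.1618 + 7.8474 + 12.8969 + 6.3112 + 4.9974 = 86.196

86.196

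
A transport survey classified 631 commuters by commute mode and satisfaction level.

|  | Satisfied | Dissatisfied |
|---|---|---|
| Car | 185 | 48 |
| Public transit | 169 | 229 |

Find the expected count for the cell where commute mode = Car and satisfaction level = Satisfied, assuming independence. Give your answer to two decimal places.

130.72

Row total (Car) = 233; column total (Satisfied) = 354; grand total N = 631.
Expected count = (row total × column total) / N = 233 × 354 / 631 = 130.72.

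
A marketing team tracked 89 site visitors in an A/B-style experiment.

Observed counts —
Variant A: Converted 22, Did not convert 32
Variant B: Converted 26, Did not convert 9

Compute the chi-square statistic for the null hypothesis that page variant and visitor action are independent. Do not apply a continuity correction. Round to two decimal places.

9.62

Row totals: 54, 35. Column totals: 48, 41. Grand total N = 89.
Expected counts (row total × column total / N):
  Variant A, Converted: 54×48/89 = 29.124
  Variant A, Did not convert: 54×41/89 = 24.876
  Variant B, Converted: 35×48/89 = 18.876
  Variant B, Did not convert: 35×41/89 = 16.124
Contributions (O − E)²/E:
  (22 − 29.124)²/29.124 = 1.7426
  (32 − 24.876)²/24.876 = 2.0402
  (26 − 18.876)²/18.876 = 2.6887
  (9 − 16.124)²/16.124 = 3.1476
χ² = 1.7426 + 2.0402 + 2.6887 + 3.1476 = 9.62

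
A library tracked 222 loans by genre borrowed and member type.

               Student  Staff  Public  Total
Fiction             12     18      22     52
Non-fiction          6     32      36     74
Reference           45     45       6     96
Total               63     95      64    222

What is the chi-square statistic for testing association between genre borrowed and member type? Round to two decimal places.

54.33

Grand total N = 222.
Expected counts (row total × column total / N):
  Fiction, Student: 52×63/222 = 14.75676
  Fiction, Staff: 52×95/222 = 22.25225
  Fiction, Public: 52×64/222 = 14.99099
  Non-fiction, Student: 74×63/222 = 21.00000
  Non-fiction, Staff: 74×95/222 = 31.66667
  Non-fiction, Public: 74×64/222 = 21.33333
  Reference, Student: 96×63/222 = 27.24324
  Reference, Staff: 96×95/222 = 41.08108
  Reference, Public: 96×64/222 = 27.67568
Contributions (O − E)²/E:
  (12 − 14.75676)²/14.75676 = 0.5150
  (18 − 22.25225)²/22.25225 = 0.8126
  (22 − 14.99099)²/14.99099 = 3.2770
  (6 − 21.00000)²/21.00000 = 10.7143
  (32 − 31.66667)²/31.66667 = 0.0035
  (36 − 21.33333)²/21.33333 = 10.0833
  (45 − 27.24324)²/27.24324 = 11.5736
  (45 − 41.08108)²/41.08108 = 0.3738
  (6 − 27.67568)²/27.67568 = 16.9765
χ² = 0.5150 + 0.8126 + 3.2770 + 10.7143 + 0.0035 + 10.0833 + 11.5736 + 0.3738 + 16.9765 = 54.33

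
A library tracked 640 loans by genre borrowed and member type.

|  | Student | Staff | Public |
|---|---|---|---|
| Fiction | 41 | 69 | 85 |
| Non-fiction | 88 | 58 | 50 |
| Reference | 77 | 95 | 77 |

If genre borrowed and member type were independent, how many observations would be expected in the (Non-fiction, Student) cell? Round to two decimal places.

63.09

Row total (Non-fiction) = 196; column total (Student) = 206; grand total N = 640.
Expected count = (row total × column total) / N = 196 × 206 / 640 = 63.09.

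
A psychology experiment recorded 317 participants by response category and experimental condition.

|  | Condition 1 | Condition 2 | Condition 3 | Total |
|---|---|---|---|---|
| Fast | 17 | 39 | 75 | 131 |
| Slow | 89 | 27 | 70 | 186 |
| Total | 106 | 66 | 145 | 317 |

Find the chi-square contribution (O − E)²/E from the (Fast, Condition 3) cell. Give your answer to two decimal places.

Row total (Fast) = 131; column total (Condition 3) = 145; N = 317.
Expected count E = 131 × 145 / 317 = 59.921.
Contribution = (O − E)²/E = (75 − 59.921)² / 59.921 = 3.79.

3.79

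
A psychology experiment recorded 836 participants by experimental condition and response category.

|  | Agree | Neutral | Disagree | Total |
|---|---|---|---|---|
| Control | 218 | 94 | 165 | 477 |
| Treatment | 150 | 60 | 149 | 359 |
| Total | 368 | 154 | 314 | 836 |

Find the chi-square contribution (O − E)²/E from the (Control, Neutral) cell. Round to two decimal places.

0.43

Row total (Control) = 477; column total (Neutral) = 154; N = 836.
Expected count E = 477 × 154 / 836 = 87.868.
Contribution = (O − E)²/E = (94 − 87.868)² / 87.868 = 0.43.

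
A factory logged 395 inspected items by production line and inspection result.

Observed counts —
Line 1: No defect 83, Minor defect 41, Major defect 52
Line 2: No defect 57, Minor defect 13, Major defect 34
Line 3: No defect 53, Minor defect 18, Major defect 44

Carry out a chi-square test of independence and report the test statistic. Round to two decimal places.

Row totals: 176, 104, 115. Column totals: 193, 72, 130. Grand total N = 395.
Expected counts (row total × column total / N):
  Line 1, No defect: 176×193/395 = 85.995
  Line 1, Minor defect: 176×72/395 = 32.081
  Line 1, Major defect: 176×130/395 = 57.924
  Line 2, No defect: 104×193/395 = 50.815
  Line 2, Minor defect: 104×72/395 = 18.957
  Line 2, Major defect: 104×130/395 = 34.228
  Line 3, No defect: 115×193/395 = 56.190
  Line 3, Minor defect: 115×72/395 = 20.962
  Line 3, Major defect: 115×130/395 = 37.848
Contributions (O − E)²/E:
  (83 − 85.995)²/85.995 = 0.1043
  (41 − 32.081)²/32.081 = 2.4796
  (52 − 57.924)²/57.924 = 0.6059
  (57 − 50.815)²/50.815 = 0.7528
  (13 − 18.957)²/18.957 = 1.8719
  (34 − 34.228)²/34.228 = 0.0015
  (53 − 56.190)²/56.190 = 0.1811
  (18 − 20.962)²/20.962 = 0.4185
  (44 − 37.848)²/37.848 = 1.0000
χ² = 0.1043 + 2.4796 + 0.6059 + 0.7528 + 1.8719 + 0.0015 + 0.1811 + 0.4185 + 1.0000 = 7.42

7.42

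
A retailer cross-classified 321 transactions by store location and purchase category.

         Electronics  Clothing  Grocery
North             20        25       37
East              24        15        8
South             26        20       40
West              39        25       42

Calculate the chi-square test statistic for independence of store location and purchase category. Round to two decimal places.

16.28

Row totals: 82, 47, 86, 106. Column totals: 109, 85, 127. Grand total N = 321.
Expected counts (row total × column total / N):
  North, Electronics: 82×109/321 = 27.844
  North, Clothing: 82×85/321 = 21.713
  North, Grocery: 82×127/321 = 32.442
  East, Electronics: 47×109/321 = 15.960
  East, Clothing: 47×85/321 = 12.445
  East, Grocery: 47×127/321 = 18.595
  South, Electronics: 86×109/321 = 29.202
  South, Clothing: 86×85/321 = 22.773
  South, Grocery: 86×127/321 = 34.025
  West, Electronics: 106×109/321 = 35.994
  West, Clothing: 106×85/321 = 28.069
  West, Grocery: 106×127/321 = 41.938
Contributions (O − E)²/E:
  (20 − 27.844)²/27.844 = 2.2098
  (25 − 21.713)²/21.713 = 0.4976
  (37 − 32.442)²/32.442 = 0.6404
  (24 − 15.960)²/15.960 = 4.0502
  (15 − 12.445)²/12.445 = 0.5246
  (8 − 18.595)²/18.595 = 6.0368
  (26 − 29.202)²/29.202 = 0.3511
  (20 − 22.773)²/22.773 = 0.3377
  (40 − 34.025)²/34.025 = 1.0492
  (39 − 35.994)²/35.994 = 0.2510
  (25 − 28.069)²/28.069 = 0.3356
  (42 − 41.938)²/41.938 = 0.0001
χ² = 2.2098 + 0.4976 + 0.6404 + 4.0502 + 0.5246 + 6.0368 + 0.3511 + 0.3377 + 1.0492 + 0.2510 + 0.3356 + 0.0001 = 16.28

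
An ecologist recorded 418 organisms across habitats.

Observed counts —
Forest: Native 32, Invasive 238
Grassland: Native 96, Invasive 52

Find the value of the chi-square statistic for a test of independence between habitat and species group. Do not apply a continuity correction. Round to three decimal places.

Row totals: 270, 148. Column totals: 128, 290. Grand total N = 418.
Expected counts (row total × column total / N):
  Forest, Native: 270×128/418 = 82.6794
  Forest, Invasive: 270×290/418 = 187.3206
  Grassland, Native: 148×128/418 = 45.3206
  Grassland, Invasive: 148×290/418 = 102.6794
Contributions (O − E)²/E:
  (32 − 82.6794)²/82.6794 = 31.0646
  (238 − 187.3206)²/187.3206 = 13.7113
  (96 − 45.3206)²/45.3206 = 56.6718
  (52 − 102.6794)²/102.6794 = 25.0138
χ² = 31.0646 + 13.7113 + 56.6718 + 25.0138 = 126.462

126.462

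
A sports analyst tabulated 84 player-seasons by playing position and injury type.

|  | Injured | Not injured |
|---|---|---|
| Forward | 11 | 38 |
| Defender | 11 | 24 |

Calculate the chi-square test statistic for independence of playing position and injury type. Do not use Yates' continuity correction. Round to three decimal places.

0.852

Row totals: 49, 35. Column totals: 22, 62. Grand total N = 84.
Expected counts (row total × column total / N):
  Forward, Injured: 49×22/84 = 12.8333
  Forward, Not injured: 49×62/84 = 36.1667
  Defender, Injured: 35×22/84 = 9.1667
  Defender, Not injured: 35×62/84 = 25.8333
Contributions (O − E)²/E:
  (11 − 12.8333)²/12.8333 = 0.2619
  (38 − 36.1667)²/36.1667 = 0.0929
  (11 − 9.1667)²/9.1667 = 0.3667
  (24 − 25.8333)²/25.8333 = 0.1301
χ² = 0.2619 + 0.0929 + 0.3667 + 0.1301 = 0.852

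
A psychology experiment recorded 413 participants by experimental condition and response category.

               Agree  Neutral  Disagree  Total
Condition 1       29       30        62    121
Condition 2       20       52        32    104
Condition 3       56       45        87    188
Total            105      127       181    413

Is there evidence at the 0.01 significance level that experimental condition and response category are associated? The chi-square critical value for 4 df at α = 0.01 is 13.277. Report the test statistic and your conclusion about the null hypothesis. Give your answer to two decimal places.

Grand total N = 413.
Expected counts (row total × column total / N):
  Condition 1, Agree: 121×105/413 = 30.763
  Condition 1, Neutral: 121×127/413 = 37.208
  Condition 1, Disagree: 121×181/413 = 53.029
  Condition 2, Agree: 104×105/413 = 26.441
  Condition 2, Neutral: 104×127/413 = 31.981
  Condition 2, Disagree: 104×181/413 = 45.579
  Condition 3, Agree: 188×105/413 = 47.797
  Condition 3, Neutral: 188×127/413 = 57.811
  Condition 3, Disagree: 188×181/413 = 82.392
Contributions (O − E)²/E:
  (29 − 30.763)²/30.763 = 0.1010
  (30 − 37.208)²/37.208 = 1.3963
  (62 − 53.029)²/53.029 = 1.5176
  (20 − 26.441)²/26.441 = 1.5690
  (52 − 31.981)²/31.981 = 12.5312
  (32 − 45.579)²/45.579 = 4.0455
  (56 − 47.797)²/47.797 = 1.4078
  (45 − 57.811)²/57.811 = 2.8389
  (87 − 82.392)²/82.392 = 0.2577
χ² = 0.1010 + 1.3963 + 1.5176 + 1.5690 + 12.5312 + 4.0455 + 1.4078 + 2.8389 + 0.2577 = 25.67
df = (3−1)(3−1) = 4. Since 25.67 > 13.277, reject the null hypothesis of independence at α = 0.01.

25.67; reject H₀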